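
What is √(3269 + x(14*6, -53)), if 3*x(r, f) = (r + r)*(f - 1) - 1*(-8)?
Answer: √2229/3 ≈ 15.737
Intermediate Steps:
x(r, f) = 8/3 + 2*r*(-1 + f)/3 (x(r, f) = ((r + r)*(f - 1) - 1*(-8))/3 = ((2*r)*(-1 + f) + 8)/3 = (2*r*(-1 + f) + 8)/3 = (8 + 2*r*(-1 + f))/3 = 8/3 + 2*r*(-1 + f)/3)
√(3269 + x(14*6, -53)) = √(3269 + (8/3 - 28*6/3 + (⅔)*(-53)*(14*6))) = √(3269 + (8/3 - ⅔*84 + (⅔)*(-53)*84)) = √(3269 + (8/3 - 56 - 2968)) = √(3269 - 9064/3) = √(743/3) = √2229/3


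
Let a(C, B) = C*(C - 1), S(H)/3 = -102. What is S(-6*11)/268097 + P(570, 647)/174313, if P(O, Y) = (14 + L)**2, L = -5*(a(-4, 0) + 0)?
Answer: 1929505634/46732792361 ≈ 0.041288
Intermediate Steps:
S(H) = -306 (S(H) = 3*(-102) = -306)
a(C, B) = C*(-1 + C)
L = -100 (L = -5*(-4*(-1 - 4) + 0) = -5*(-4*(-5) + 0) = -5*(20 + 0) = -5*20 = -100)
P(O, Y) = 7396 (P(O, Y) = (14 - 100)**2 = (-86)**2 = 7396)
S(-6*11)/268097 + P(570, 647)/174313 = -306/268097 + 7396/174313 = 1929505634/46732792361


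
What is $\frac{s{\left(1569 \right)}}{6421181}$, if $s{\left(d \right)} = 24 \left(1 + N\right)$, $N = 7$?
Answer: $\frac{192}{6421181} \approx 2.9901 \cdot 10^{-5}$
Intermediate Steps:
$s{\left(d \right)} = 192$ ($s{\left(d \right)} = 24 \left(1 + 7\right) = 24 \cdot 8 = 192$)
$\frac{s{\left(1569 \right)}}{6421181} = \frac{192}{6421181}$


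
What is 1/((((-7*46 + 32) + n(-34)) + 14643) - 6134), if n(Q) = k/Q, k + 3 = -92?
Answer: 34/279541 ≈ 0.00012163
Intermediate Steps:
k = -95 (k = -3 - 92 = -95)
n(Q) = -95/Q
1/((((-7*46 + 32) + n(-34)) + 14643) - 6134) = 1/((((-7*46 + 32) - 95/(-34)) + 14643) - 6134) = 1/((((-322 + 32) - 95*(-1/34)) + 14643) - 6134) = 1/(((-290 + 95/34) + 14643) - 6134) = 1/((-9765/34 + 14643) - 6134) = 1/(488097/34 - 6134) = 1/(279541/34) = 34/279541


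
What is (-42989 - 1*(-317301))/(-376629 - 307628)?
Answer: -274312/684257 ≈ -0.40089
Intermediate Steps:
(-42989 - 1*(-317301))/(-376629 - 307628) = (-42989 + 317301)/(-684257) = 274312*(-1/684257) = -274312/684257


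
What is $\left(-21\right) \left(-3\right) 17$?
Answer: $1071$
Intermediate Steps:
$\left(-21\right) \left(-3\right) 17 = 63 \cdot 17 = 1071$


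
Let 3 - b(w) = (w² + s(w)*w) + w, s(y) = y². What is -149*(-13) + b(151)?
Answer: -3463963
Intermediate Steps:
b(w) = 3 - w - w² - w³ (b(w) = 3 - ((w² + w²*w) + w) = 3 - ((w² + w³) + w) = 3 - (w + w² + w³) = 3 + (-w - w² - w³) = 3 - w - w² - w³)
-149*(-13) + b(151) = -149*(-13) + (3 - 1*151 - 1*151² - 1*151³) = 1937 + (3 - 151 - 1*22801 - 1*3442951) = 1937 + (3 - 151 - 22801 - 3442951) = 1937 - 3465900 = -3463963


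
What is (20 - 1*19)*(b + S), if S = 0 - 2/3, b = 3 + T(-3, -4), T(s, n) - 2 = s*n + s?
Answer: 40/3 ≈ 13.333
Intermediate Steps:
T(s, n) = 2 + s + n*s (T(s, n) = 2 + (s*n + s) = 2 + (n*s + s) = 2 + (s + n*s) = 2 + s + n*s)
b = 14 (b = 3 + (2 - 3 - 4*(-3)) = 3 + (2 - 3 + 12) = 3 + 11 = 14)
S = -⅔ (S = 0 - 2/3 = 0 - 2*⅓ = 0 - ⅔ = -⅔ ≈ -0.66667)
(20 - 1*19)*(b + S) = (20 - 1*19)*(14 - ⅔) = (20 - 19)*(40/3) = 1*(40/3) = 40/3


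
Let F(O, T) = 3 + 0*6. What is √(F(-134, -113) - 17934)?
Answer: I*√17931 ≈ 133.91*I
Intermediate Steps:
F(O, T) = 3 (F(O, T) = 3 + 0 = 3)
√(F(-134, -113) - 17934) = √(3 - 17934) = √(-17931) = I*√17931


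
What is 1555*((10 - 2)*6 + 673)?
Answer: 1121155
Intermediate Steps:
1555*((10 - 2)*6 + 673) = 1555*(8*6 + 673) = 1555*(48 + 673) = 1555*721 = 1121155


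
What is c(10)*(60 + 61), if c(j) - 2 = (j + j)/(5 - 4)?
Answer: 2662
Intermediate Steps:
c(j) = 2 + 2*j (c(j) = 2 + (j + j)/(5 - 4) = 2 + (2*j)/1 = 2 + (2*j)*1 = 2 + 2*j)
c(10)*(60 + 61) = (2 + 2*10)*(60 + 61) = (2 + 20)*121 = 22*121 = 2662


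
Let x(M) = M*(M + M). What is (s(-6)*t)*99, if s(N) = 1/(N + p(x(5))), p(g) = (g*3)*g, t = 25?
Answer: 825/2498 ≈ 0.33026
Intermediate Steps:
x(M) = 2*M**2 (x(M) = M*(2*M) = 2*M**2)
p(g) = 3*g**2 (p(g) = (3*g)*g = 3*g**2)
s(N) = 1/(7500 + N) (s(N) = 1/(N + 3*(2*5**2)**2) = 1/(N + 3*(2*25)**2) = 1/(N + 3*50**2) = 1/(N + 3*2500) = 1/(N + 7500) = 1/(7500 + N))
(s(-6)*t)*99 = (25/(7500 - 6))*99 = (25/7494)*99 = 825/2498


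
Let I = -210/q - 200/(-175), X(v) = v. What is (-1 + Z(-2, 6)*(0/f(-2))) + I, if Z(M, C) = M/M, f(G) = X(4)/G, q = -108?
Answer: 263/126 ≈ 2.0873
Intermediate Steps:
f(G) = 4/G
Z(M, C) = 1
I = 389/126 (I = -210/(-108) - 200/(-175) = -210*(-1/108) - 200*(-1/175) = 35/18 + 8/7 = 389/126 ≈ 3.0873)
(-1 + Z(-2, 6)*(0/f(-2))) + I = (-1 + 1*(0/((4/(-2))))) + 389/126 = (-1 + 1*(0/((4*(-½))))) + 389/126 = (-1 + 1*(0/(-2))) + 389/126 = (-1 + 1*(0*(-½))) + 389/126 = (-1 + 1*0) + 389/126 = (-1 + 0) + 389/126 = -1 + 389/126 = 263/126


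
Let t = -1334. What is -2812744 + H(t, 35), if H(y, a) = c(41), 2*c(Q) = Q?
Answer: -5625447/2 ≈ -2.8127e+6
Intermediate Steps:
c(Q) = Q/2
H(y, a) = 41/2 (H(y, a) = (1/2)*41 = 41/2)
-2812744 + H(t, 35) = -2812744 + 41/2 = -5625447/2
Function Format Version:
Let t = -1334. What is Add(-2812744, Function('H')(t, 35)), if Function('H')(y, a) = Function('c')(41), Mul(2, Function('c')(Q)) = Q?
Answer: Rational(-5625447, 2) ≈ -2.8127e+6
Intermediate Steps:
Function('c')(Q) = Mul(Rational(1, 2), Q)
Function('H')(y, a) = Rational(41, 2) (Function('H')(y, a) = Mul(Rational(1, 2), 41) = Rational(41, 2))
Add(-2812744, Function('H')(t, 35)) = Add(-2812744, Rational(41, 2)) = Rational(-5625447, 2)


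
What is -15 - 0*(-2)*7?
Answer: -15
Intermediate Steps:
-15 - 0*(-2)*7 = -15 - 4*0*7 = -15 + 0*7 = -15 + 0 = -15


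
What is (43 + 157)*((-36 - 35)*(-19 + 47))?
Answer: -397600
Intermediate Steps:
(43 + 157)*((-36 - 35)*(-19 + 47)) = 200*(-71*28) = 200*(-1988) = -397600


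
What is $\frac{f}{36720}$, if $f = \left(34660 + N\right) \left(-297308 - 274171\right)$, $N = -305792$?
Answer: $\frac{12912187019}{3060} \approx 4.2197 \cdot 10^{6}$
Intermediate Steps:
$f = 154946244228$ ($f = \left(34660 - 305792\right) \left(-297308 - 274171\right) = \left(-271132\right) \left(-571479\right) = 154946244228$)
$\frac{f}{36720} = \frac{154946244228}{36720} = 154946244228 \cdot \frac{1}{36720} = \frac{12912187019}{3060}$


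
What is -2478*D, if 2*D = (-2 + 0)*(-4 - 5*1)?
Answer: -22302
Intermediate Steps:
D = 9 (D = ((-2 + 0)*(-4 - 5*1))/2 = (-2*(-4 - 5))/2 = (-2*(-9))/2 = (½)*18 = 9)
-2478*D = -2478*9 = -22302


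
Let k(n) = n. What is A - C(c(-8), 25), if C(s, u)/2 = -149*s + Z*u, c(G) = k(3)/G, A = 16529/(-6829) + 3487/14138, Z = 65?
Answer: -649562929405/193096804 ≈ -3363.9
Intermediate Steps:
A = -209874279/96548402 (A = 16529*(-1/6829) + 3487*(1/14138) = -16529/6829 + 3487/14138 = -209874279/96548402 ≈ -2.1738)
c(G) = 3/G
C(s, u) = -298*s + 130*u (C(s, u) = 2*(-149*s + 65*u) = -298*s + 130*u)
A - C(c(-8), 25) = -209874279/96548402 - (-894/(-8) + 130*25) = -209874279/96548402 - (-894*(-1)/8 + 3250) = -209874279/96548402 - (-298*(-3/8) + 3250) = -209874279/96548402 - (447/4 + 3250) = -209874279/96548402 - 1*13447/4 = -209874279/96548402 - 13447/4 = -649562929405/193096804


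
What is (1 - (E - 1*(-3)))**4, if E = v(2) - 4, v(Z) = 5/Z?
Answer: 1/16 ≈ 0.062500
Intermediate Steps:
E = -3/2 (E = 5/2 - 4 = -3/2 ≈ -1.5000)
(1 - (E - 1*(-3)))**4 = (1 - (-3/2 - 1*(-3)))**4 = (1 - (-3/2 + 3))**4 = (1 - 1*3/2)**4 = (1 - 3/2)**4 = (-1/2)**4 = 1/16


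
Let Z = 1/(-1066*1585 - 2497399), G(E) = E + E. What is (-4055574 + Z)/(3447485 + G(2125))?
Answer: -16980724838167/14452445510615 ≈ -1.1749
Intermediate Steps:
G(E) = 2*E
Z = -1/4187009 (Z = 1/(-1689610 - 2497399) = 1/(-4187009) = -1/4187009 ≈ -2.3883e-7)
(-4055574 + Z)/(3447485 + G(2125)) = (-4055574 - 1/4187009)/(3447485 + 2*2125) = -16980724838167/(4187009*(3447485 + 4250)) = -16980724838167/4187009/3451735 = -16980724838167/4187009*1/3451735 = -16980724838167/14452445510615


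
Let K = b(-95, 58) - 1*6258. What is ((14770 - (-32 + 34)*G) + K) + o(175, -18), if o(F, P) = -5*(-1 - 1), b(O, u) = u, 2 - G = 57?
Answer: 8690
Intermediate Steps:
G = -55 (G = 2 - 1*57 = 2 - 57 = -55)
o(F, P) = 10 (o(F, P) = -5*(-2) = -1*(-10) = 10)
K = -6200 (K = 58 - 1*6258 = 58 - 6258 = -6200)
((14770 - (-32 + 34)*G) + K) + o(175, -18) = ((14770 - (-32 + 34)*(-55)) - 6200) + 10 = ((14770 - 2*(-55)) - 6200) + 10 = ((14770 - 1*(-110)) - 6200) + 10 = ((14770 + 110) - 6200) + 10 = (14880 - 6200) + 10 = 8680 + 10 = 8690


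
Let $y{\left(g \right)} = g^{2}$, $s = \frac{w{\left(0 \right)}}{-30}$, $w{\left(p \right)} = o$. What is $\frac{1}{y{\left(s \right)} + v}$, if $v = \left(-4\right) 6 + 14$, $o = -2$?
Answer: $- \frac{225}{2249} \approx -0.10004$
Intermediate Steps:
$w{\left(p \right)} = -2$
$s = \frac{1}{15}$ ($s = - \frac{2}{-30} = \left(-2\right) \left(- \frac{1}{30}\right) = \frac{1}{15} \approx 0.066667$)
$v = -10$ ($v = -24 + 14 = -10$)
$\frac{1}{y{\left(s \right)} + v} = \frac{1}{\left(\frac{1}{15}\right)^{2} - 10} = \frac{1}{\frac{1}{225} - 10} = \frac{1}{- \frac{2249}{225}} = - \frac{225}{2249}$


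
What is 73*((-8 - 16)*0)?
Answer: 0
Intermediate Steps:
73*((-8 - 16)*0) = 73*(-24*0) = 73*0 = 0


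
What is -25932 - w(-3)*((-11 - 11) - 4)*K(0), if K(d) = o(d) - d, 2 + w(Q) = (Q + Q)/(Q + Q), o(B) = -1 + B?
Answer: -25906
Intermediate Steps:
w(Q) = -1 (w(Q) = -2 + (Q + Q)/(Q + Q) = -2 + (2*Q)/((2*Q)) = -2 + (2*Q)*(1/(2*Q)) = -2 + 1 = -1)
K(d) = -1 (K(d) = (-1 + d) - d = -1)
-25932 - w(-3)*((-11 - 11) - 4)*K(0) = -25932 - (-((-11 - 11) - 4))*(-1) = -25932 - (-(-22 - 4))*(-1) = -25932 - (-1*(-26))*(-1) = -25932 - 26*(-1) = -25932 - 1*(-26) = -25932 + 26 = -25906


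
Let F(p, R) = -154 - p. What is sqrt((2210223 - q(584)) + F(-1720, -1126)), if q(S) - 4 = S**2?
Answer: sqrt(1870729) ≈ 1367.7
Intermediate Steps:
q(S) = 4 + S**2
sqrt((2210223 - q(584)) + F(-1720, -1126)) = sqrt((2210223 - (4 + 584**2)) + (-154 - 1*(-1720))) = sqrt((2210223 - (4 + 341056)) + (-154 + 1720)) = sqrt((2210223 - 1*341060) + 1566) = sqrt((2210223 - 341060) + 1566) = sqrt(1869163 + 1566) = sqrt(1870729)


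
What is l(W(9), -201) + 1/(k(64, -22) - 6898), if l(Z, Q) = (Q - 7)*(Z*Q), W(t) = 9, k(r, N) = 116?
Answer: 2551876703/6782 ≈ 3.7627e+5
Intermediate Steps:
l(Z, Q) = Q*Z*(-7 + Q) (l(Z, Q) = (-7 + Q)*(Q*Z) = Q*Z*(-7 + Q))
l(W(9), -201) + 1/(k(64, -22) - 6898) = -201*9*(-7 - 201) + 1/(116 - 6898) = -201*9*(-208) + 1/(-6782) = 376272 - 1/6782 = 2551876703/6782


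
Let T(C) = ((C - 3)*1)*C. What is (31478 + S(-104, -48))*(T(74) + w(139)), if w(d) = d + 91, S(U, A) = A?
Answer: 172362120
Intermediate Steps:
T(C) = C*(-3 + C) (T(C) = ((-3 + C)*1)*C = (-3 + C)*C = C*(-3 + C))
w(d) = 91 + d
(31478 + S(-104, -48))*(T(74) + w(139)) = (31478 - 48)*(74*(-3 + 74) + (91 + 139)) = 31430*(74*71 + 230) = 31430*(5254 + 230) = 31430*5484 = 172362120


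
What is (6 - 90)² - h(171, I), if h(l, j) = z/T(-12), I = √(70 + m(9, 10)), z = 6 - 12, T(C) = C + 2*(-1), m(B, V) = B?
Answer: 49389/7 ≈ 7055.6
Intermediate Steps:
T(C) = -2 + C (T(C) = C - 2 = -2 + C)
z = -6
I = √79 (I = √(70 + 9) = √79 ≈ 8.8882)
h(l, j) = 3/7 (h(l, j) = -6/(-2 - 12) = -6/(-14) = -6*(-1/14) = 3/7)
(6 - 90)² - h(171, I) = (6 - 90)² - 1*3/7 = (-84)² - 3/7 = 7056 - 3/7 = 49389/7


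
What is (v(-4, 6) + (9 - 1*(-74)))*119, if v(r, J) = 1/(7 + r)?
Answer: 29750/3 ≈ 9916.7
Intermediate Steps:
(v(-4, 6) + (9 - 1*(-74)))*119 = (1/(7 - 4) + (9 - 1*(-74)))*119 = (1/3 + (9 + 74))*119 = (⅓ + 83)*119 = (250/3)*119 = 29750/3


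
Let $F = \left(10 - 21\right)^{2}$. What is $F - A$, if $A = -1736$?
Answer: $1857$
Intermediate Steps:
$F = 121$ ($F = \left(-11\right)^{2} = 121$)
$F - A = 121 - -1736 = 121 + 1736 = 1857$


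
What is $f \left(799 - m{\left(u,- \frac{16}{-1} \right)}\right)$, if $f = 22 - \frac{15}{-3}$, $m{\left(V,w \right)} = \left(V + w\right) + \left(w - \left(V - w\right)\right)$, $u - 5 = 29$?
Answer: $20277$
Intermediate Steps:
$u = 34$ ($u = 5 + 29 = 34$)
$m{\left(V,w \right)} = 3 w$ ($m{\left(V,w \right)} = \left(V + w\right) + \left(w - \left(V - w\right)\right) = \left(V + w\right) - \left(V - 2 w\right) = 3 w$)
$f = 27$ ($f = 22 - -5 = 22 + 5 = 27$)
$f \left(799 - m{\left(u,- \frac{16}{-1} \right)}\right) = 27 \left(799 - 3 \left(- \frac{16}{-1}\right)\right) = 27 \left(799 - 3 \left(\left(-16\right) \left(-1\right)\right)\right) = 27 \left(799 - 3 \cdot 16\right) = 27 \left(799 - 48\right) = 27 \cdot 751 = 20277$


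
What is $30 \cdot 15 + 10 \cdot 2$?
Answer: $470$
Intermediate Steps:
$30 \cdot 15 + 10 \cdot 2 = 450 + 20 = 470$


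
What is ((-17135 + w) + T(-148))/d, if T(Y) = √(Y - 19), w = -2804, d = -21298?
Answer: 19939/21298 - I*√167/21298 ≈ 0.93619 - 0.00060676*I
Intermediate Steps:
T(Y) = √(-19 + Y)
((-17135 + w) + T(-148))/d = ((-17135 - 2804) + √(-19 - 148))/(-21298) = (-19939 + √(-167))*(-1/21298) = (-19939 + I*√167)*(-1/21298) = 19939/21298 - I*√167/21298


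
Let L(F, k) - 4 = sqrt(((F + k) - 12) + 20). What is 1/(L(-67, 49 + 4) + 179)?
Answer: 61/11165 - I*sqrt(6)/33495 ≈ 0.0054635 - 7.313e-5*I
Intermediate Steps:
L(F, k) = 4 + sqrt(8 + F + k) (L(F, k) = 4 + sqrt(((F + k) - 12) + 20) = 4 + sqrt((-12 + F + k) + 20) = 4 + sqrt(8 + F + k))
1/(L(-67, 49 + 4) + 179) = 1/((4 + sqrt(8 - 67 + (49 + 4))) + 179) = 1/((4 + sqrt(8 - 67 + 53)) + 179) = 1/((4 + sqrt(-6)) + 179) = 1/((4 + I*sqrt(6)) + 179) = 1/(183 + I*sqrt(6))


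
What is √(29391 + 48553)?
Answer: 2*√19486 ≈ 279.18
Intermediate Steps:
√(29391 + 48553) = √77944 = 2*√19486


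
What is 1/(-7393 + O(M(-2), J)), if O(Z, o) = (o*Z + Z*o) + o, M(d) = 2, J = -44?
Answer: -1/7613 ≈ -0.00013135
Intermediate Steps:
O(Z, o) = o + 2*Z*o (O(Z, o) = (Z*o + Z*o) + o = 2*Z*o + o = o + 2*Z*o)
1/(-7393 + O(M(-2), J)) = 1/(-7393 - 44*(1 + 2*2)) = 1/(-7393 - 44*(1 + 4)) = 1/(-7393 - 44*5) = 1/(-7393 - 220) = 1/(-7613) = -1/7613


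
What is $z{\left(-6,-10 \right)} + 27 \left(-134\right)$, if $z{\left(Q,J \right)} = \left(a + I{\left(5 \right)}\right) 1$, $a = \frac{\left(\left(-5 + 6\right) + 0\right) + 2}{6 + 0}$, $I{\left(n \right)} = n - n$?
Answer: $- \frac{7235}{2} \approx -3617.5$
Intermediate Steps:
$I{\left(n \right)} = 0$
$a = \frac{1}{2}$ ($a = \frac{\left(1 + 0\right) + 2}{6} = \left(1 + 2\right) \frac{1}{6} = 3 \cdot \frac{1}{6} = \frac{1}{2} \approx 0.5$)
$z{\left(Q,J \right)} = \frac{1}{2}$ ($z{\left(Q,J \right)} = \left(\frac{1}{2} + 0\right) 1 = \frac{1}{2} \cdot 1 = \frac{1}{2}$)
$z{\left(-6,-10 \right)} + 27 \left(-134\right) = \frac{1}{2} + 27 \left(-134\right) = \frac{1}{2} - 3618 = - \frac{7235}{2}$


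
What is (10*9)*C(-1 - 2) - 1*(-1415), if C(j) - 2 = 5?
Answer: 2045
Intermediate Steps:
C(j) = 7 (C(j) = 2 + 5 = 7)
(10*9)*C(-1 - 2) - 1*(-1415) = (10*9)*7 - 1*(-1415) = 90*7 + 1415 = 630 + 1415 = 2045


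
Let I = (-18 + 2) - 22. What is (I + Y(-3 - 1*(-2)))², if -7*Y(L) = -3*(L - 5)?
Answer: 80656/49 ≈ 1646.0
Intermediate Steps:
I = -38 (I = -16 - 22 = -38)
Y(L) = -15/7 + 3*L/7 (Y(L) = -(-3)*(L - 5)/7 = -(-3)*(-5 + L)/7 = -(15 - 3*L)/7 = -15/7 + 3*L/7)
(I + Y(-3 - 1*(-2)))² = (-38 + (-15/7 + 3*(-3 - 1*(-2))/7))² = (-38 + (-15/7 + 3*(-3 + 2)/7))² = (-38 + (-15/7 + (3/7)*(-1)))² = (-38 + (-15/7 - 3/7))² = (-38 - 18/7)² = (-284/7)² = 80656/49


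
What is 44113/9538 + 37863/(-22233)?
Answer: 206542345/70686118 ≈ 2.9220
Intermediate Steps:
44113/9538 + 37863/(-22233) = 44113*(1/9538) + 37863*(-1/22233) = 44113/9538 - 12621/7411 = 206542345/70686118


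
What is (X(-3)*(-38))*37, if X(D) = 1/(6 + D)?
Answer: -1406/3 ≈ -468.67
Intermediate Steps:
(X(-3)*(-38))*37 = (-38/(6 - 3))*37 = (-38/3)*37 = ((⅓)*(-38))*37 = -38/3*37 = -1406/3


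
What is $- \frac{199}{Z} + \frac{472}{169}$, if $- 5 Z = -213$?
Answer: $- \frac{67619}{35997} \approx -1.8785$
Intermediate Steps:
$Z = \frac{213}{5}$ ($Z = \left(- \frac{1}{5}\right) \left(-213\right) = \frac{213}{5} \approx 42.6$)
$- \frac{199}{Z} + \frac{472}{169} = - \frac{199}{\frac{213}{5}} + \frac{472}{169} = \left(-199\right) \frac{5}{213} + 472 \cdot \frac{1}{169} = - \frac{995}{213} + \frac{472}{169} = - \frac{67619}{35997}$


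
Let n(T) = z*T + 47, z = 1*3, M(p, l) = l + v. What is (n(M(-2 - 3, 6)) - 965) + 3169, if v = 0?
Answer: 2269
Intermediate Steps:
M(p, l) = l (M(p, l) = l + 0 = l)
z = 3
n(T) = 47 + 3*T (n(T) = 3*T + 47 = 47 + 3*T)
(n(M(-2 - 3, 6)) - 965) + 3169 = ((47 + 3*6) - 965) + 3169 = ((47 + 18) - 965) + 3169 = (65 - 965) + 3169 = -900 + 3169 = 2269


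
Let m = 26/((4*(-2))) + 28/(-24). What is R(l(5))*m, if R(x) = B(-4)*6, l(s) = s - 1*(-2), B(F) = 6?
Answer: -159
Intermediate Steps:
l(s) = 2 + s (l(s) = s + 2 = 2 + s)
R(x) = 36 (R(x) = 6*6 = 36)
m = -53/12 (m = 26/(-8) + 28*(-1/24) = 26*(-1/8) - 7/6 = -13/4 - 7/6 = -53/12 ≈ -4.4167)
R(l(5))*m = 36*(-53/12) = -159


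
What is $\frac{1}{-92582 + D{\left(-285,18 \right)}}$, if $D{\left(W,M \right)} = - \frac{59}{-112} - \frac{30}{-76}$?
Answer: $- \frac{2128}{197012535} \approx -1.0801 \cdot 10^{-5}$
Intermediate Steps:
$D{\left(W,M \right)} = \frac{1961}{2128}$ ($D{\left(W,M \right)} = \left(-59\right) \left(- \frac{1}{112}\right) - - \frac{15}{38} = \frac{59}{112} + \frac{15}{38} = \frac{1961}{2128}$)
$\frac{1}{-92582 + D{\left(-285,18 \right)}} = \frac{1}{-92582 + \frac{1961}{2128}} = \frac{1}{- \frac{197012535}{2128}} = - \frac{2128}{197012535}$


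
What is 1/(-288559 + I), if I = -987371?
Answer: -1/1275930 ≈ -7.8374e-7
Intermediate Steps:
1/(-288559 + I) = 1/(-288559 - 987371) = 1/(-1275930) = -1/1275930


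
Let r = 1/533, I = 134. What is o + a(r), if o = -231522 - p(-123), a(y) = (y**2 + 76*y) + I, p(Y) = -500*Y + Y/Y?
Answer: -83206502612/284089 ≈ -2.9289e+5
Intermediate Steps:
r = 1/533 ≈ 0.0018762
p(Y) = 1 - 500*Y (p(Y) = -500*Y + 1 = 1 - 500*Y)
a(y) = 134 + y**2 + 76*y (a(y) = (y**2 + 76*y) + 134 = 134 + y**2 + 76*y)
o = -293023 (o = -231522 - (1 - 500*(-123)) = -231522 - (1 + 61500) = -231522 - 1*61501 = -231522 - 61501 = -293023)
o + a(r) = -293023 + (134 + (1/533)**2 + 76*(1/533)) = -293023 + (134 + 1/284089 + 76/533) = -293023 + 38108435/284089 = -83206502612/284089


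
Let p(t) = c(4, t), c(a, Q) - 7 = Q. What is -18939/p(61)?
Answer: -18939/68 ≈ -278.51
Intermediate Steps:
c(a, Q) = 7 + Q
p(t) = 7 + t
-18939/p(61) = -18939/(7 + 61) = -18939/68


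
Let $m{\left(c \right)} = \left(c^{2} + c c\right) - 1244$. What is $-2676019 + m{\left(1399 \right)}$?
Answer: $1237139$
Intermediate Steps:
$m{\left(c \right)} = -1244 + 2 c^{2}$ ($m{\left(c \right)} = \left(c^{2} + c^{2}\right) - 1244 = 2 c^{2} - 1244 = -1244 + 2 c^{2}$)
$-2676019 + m{\left(1399 \right)} = -2676019 - \left(1244 - 2 \cdot 1399^{2}\right) = -2676019 + \left(-1244 + 2 \cdot 1957201\right) = -2676019 + \left(-1244 + 3914402\right) = -2676019 + 3913158 = 1237139$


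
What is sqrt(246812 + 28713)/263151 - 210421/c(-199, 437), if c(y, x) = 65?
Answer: -210421/65 + 5*sqrt(11021)/263151 ≈ -3237.2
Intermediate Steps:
sqrt(246812 + 28713)/263151 - 210421/c(-199, 437) = sqrt(246812 + 28713)/263151 - 210421/65 = sqrt(275525)*(1/263151) - 210421*1/65 = (5*sqrt(11021))*(1/263151) - 210421/65 = 5*sqrt(11021)/263151 - 210421/65 = -210421/65 + 5*sqrt(11021)/263151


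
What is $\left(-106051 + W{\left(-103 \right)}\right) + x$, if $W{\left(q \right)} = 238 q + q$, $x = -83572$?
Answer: $-214240$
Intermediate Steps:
$W{\left(q \right)} = 239 q$
$\left(-106051 + W{\left(-103 \right)}\right) + x = \left(-106051 + 239 \left(-103\right)\right) - 83572 = \left(-106051 - 24617\right) - 83572 = -130668 - 83572 = -214240$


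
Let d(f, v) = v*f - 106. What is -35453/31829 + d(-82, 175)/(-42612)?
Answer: -262650803/339074337 ≈ -0.77461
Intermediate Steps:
d(f, v) = -106 + f*v (d(f, v) = f*v - 106 = -106 + f*v)
-35453/31829 + d(-82, 175)/(-42612) = -35453/31829 + (-106 - 82*175)/(-42612) = -35453*1/31829 + (-106 - 14350)*(-1/42612) = -35453/31829 - 14456*(-1/42612) = -35453/31829 + 3614/10653 = -262650803/339074337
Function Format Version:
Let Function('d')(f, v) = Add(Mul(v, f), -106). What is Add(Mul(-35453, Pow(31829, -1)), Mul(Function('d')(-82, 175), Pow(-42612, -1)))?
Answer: Rational(-262650803, 339074337) ≈ -0.77461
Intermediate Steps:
Function('d')(f, v) = Add(-106, Mul(f, v)) (Function('d')(f, v) = Add(Mul(f, v), -106) = Add(-106, Mul(f, v)))
Add(Mul(-35453, Pow(31829, -1)), Mul(Function('d')(-82, 175), Pow(-42612, -1))) = Add(Mul(-35453, Pow(31829, -1)), Mul(Add(-106, Mul(-82, 175)), Pow(-42612, -1))) = Add(Mul(-35453, Rational(1, 31829)), Mul(Add(-106, -14350), Rational(-1, 42612))) = Add(Rational(-35453, 31829), Mul(-14456, Rational(-1, 42612))) = Add(Rational(-35453, 31829), Rational(3614, 10653)) = Rational(-262650803, 339074337)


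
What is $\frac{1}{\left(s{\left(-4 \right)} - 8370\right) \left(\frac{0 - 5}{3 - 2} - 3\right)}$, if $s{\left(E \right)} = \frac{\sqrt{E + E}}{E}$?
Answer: $\frac{4185}{280227602} - \frac{i \sqrt{2}}{1120910408} \approx 1.4934 \cdot 10^{-5} - 1.2617 \cdot 10^{-9} i$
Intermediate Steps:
$s{\left(E \right)} = \frac{\sqrt{2}}{\sqrt{E}}$ ($s{\left(E \right)} = \frac{\sqrt{2 E}}{E} = \frac{\sqrt{2} \sqrt{E}}{E} = \frac{\sqrt{2}}{\sqrt{E}}$)
$\frac{1}{\left(s{\left(-4 \right)} - 8370\right) \left(\frac{0 - 5}{3 - 2} - 3\right)} = \frac{1}{\left(\frac{\sqrt{2}}{2 i} - 8370\right) \left(\frac{0 - 5}{3 - 2} - 3\right)} = \frac{1}{\left(\sqrt{2} \left(- \frac{i}{2}\right) - 8370\right) \left(- \frac{5}{1} - 3\right)} = \frac{1}{\left(- \frac{i \sqrt{2}}{2} - 8370\right) \left(\left(-5\right) 1 - 3\right)} = \frac{1}{\left(-8370 - \frac{i \sqrt{2}}{2}\right) \left(-5 - 3\right)} = \frac{1}{\left(-8370 - \frac{i \sqrt{2}}{2}\right) \left(-8\right)} = \frac{1}{-8370 - \frac{i \sqrt{2}}{2}} \left(- \frac{1}{8}\right) = - \frac{1}{8 \left(-8370 - \frac{i \sqrt{2}}{2}\right)}$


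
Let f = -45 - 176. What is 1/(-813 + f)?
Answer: -1/1034 ≈ -0.00096712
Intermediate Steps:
f = -221
1/(-813 + f) = 1/(-813 - 221) = 1/(-1034) = -1/1034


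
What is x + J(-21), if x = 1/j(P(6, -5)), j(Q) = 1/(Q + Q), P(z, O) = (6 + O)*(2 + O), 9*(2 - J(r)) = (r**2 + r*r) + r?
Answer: -299/3 ≈ -99.667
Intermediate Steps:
J(r) = 2 - 2*r**2/9 - r/9 (J(r) = 2 - ((r**2 + r*r) + r)/9 = 2 - ((r**2 + r**2) + r)/9 = 2 - (2*r**2 + r)/9 = 2 - (r + 2*r**2)/9 = 2 + (-2*r**2/9 - r/9) = 2 - 2*r**2/9 - r/9)
P(z, O) = (2 + O)*(6 + O)
j(Q) = 1/(2*Q)
x = -6 (x = 1/(1/(2*(12 + (-5)**2 + 8*(-5)))) = 1/(1/(2*(12 + 25 - 40))) = 1/((1/2)/(-3)) = 1/((1/2)*(-1/3)) = 1/(-1/6) = -6)
x + J(-21) = -6 + (2 - 2/9*(-21)**2 - 1/9*(-21)) = -6 + (2 - 2/9*441 + 7/3) = -6 + (2 - 98 + 7/3) = -6 - 281/3 = -299/3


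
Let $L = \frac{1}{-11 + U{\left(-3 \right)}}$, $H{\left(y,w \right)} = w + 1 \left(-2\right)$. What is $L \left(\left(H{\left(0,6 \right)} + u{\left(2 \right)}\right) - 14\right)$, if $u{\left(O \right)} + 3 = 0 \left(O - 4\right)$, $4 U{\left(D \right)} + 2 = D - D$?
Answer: $\frac{26}{23} \approx 1.1304$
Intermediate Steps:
$U{\left(D \right)} = - \frac{1}{2}$ ($U{\left(D \right)} = - \frac{1}{2} + \frac{D - D}{4} = - \frac{1}{2} + \frac{1}{4} \cdot 0 = - \frac{1}{2} + 0 = - \frac{1}{2}$)
$u{\left(O \right)} = -3$ ($u{\left(O \right)} = -3 + 0 \left(O - 4\right) = -3 + 0 \left(-4 + O\right) = -3 + 0 = -3$)
$H{\left(y,w \right)} = -2 + w$ ($H{\left(y,w \right)} = w - 2 = -2 + w$)
$L = - \frac{2}{23}$ ($L = \frac{1}{-11 - \frac{1}{2}} = \frac{1}{- \frac{23}{2}} = - \frac{2}{23} \approx -0.086957$)
$L \left(\left(H{\left(0,6 \right)} + u{\left(2 \right)}\right) - 14\right) = - \frac{2 \left(\left(\left(-2 + 6\right) - 3\right) - 14\right)}{23} = - \frac{2 \left(\left(4 - 3\right) - 14\right)}{23} = - \frac{2 \left(1 - 14\right)}{23} = \left(- \frac{2}{23}\right) \left(-13\right) = \frac{26}{23}$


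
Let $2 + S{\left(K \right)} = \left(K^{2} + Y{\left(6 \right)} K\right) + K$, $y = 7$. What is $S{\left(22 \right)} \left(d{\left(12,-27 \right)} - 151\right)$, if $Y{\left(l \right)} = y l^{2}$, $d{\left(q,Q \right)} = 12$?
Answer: $-840672$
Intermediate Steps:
$Y{\left(l \right)} = 7 l^{2}$
$S{\left(K \right)} = -2 + K^{2} + 253 K$ ($S{\left(K \right)} = -2 + \left(\left(K^{2} + 7 \cdot 6^{2} K\right) + K\right) = -2 + \left(\left(K^{2} + 7 \cdot 36 K\right) + K\right) = -2 + \left(\left(K^{2} + 252 K\right) + K\right) = -2 + \left(K^{2} + 253 K\right) = -2 + K^{2} + 253 K$)
$S{\left(22 \right)} \left(d{\left(12,-27 \right)} - 151\right) = \left(-2 + 22^{2} + 253 \cdot 22\right) \left(12 - 151\right) = \left(-2 + 484 + 5566\right) \left(-139\right) = 6048 \left(-139\right) = -840672$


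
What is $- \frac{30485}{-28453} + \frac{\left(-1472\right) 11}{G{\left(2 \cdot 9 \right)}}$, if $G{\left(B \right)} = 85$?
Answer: $- \frac{458119751}{2418505} \approx -189.42$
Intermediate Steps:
$- \frac{30485}{-28453} + \frac{\left(-1472\right) 11}{G{\left(2 \cdot 9 \right)}} = - \frac{30485}{-28453} + \frac{\left(-1472\right) 11}{85} = \left(-30485\right) \left(- \frac{1}{28453}\right) - \frac{16192}{85} = \frac{30485}{28453} - \frac{16192}{85} = - \frac{458119751}{2418505}$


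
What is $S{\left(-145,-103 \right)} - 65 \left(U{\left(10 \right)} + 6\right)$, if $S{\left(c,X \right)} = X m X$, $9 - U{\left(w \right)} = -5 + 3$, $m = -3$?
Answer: $-32932$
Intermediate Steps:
$U{\left(w \right)} = 11$ ($U{\left(w \right)} = 9 - \left(-5 + 3\right) = 9 - -2 = 9 + 2 = 11$)
$S{\left(c,X \right)} = - 3 X^{2}$ ($S{\left(c,X \right)} = X \left(-3\right) X = - 3 X X = - 3 X^{2}$)
$S{\left(-145,-103 \right)} - 65 \left(U{\left(10 \right)} + 6\right) = - 3 \left(-103\right)^{2} - 65 \left(11 + 6\right) = \left(-3\right) 10609 - 65 \cdot 17 = -31827 - 1105 = -32932$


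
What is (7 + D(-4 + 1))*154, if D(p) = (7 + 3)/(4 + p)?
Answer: 2618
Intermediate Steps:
D(p) = 10/(4 + p)
(7 + D(-4 + 1))*154 = (7 + 10/(4 + (-4 + 1)))*154 = (7 + 10/(4 - 3))*154 = (7 + 10/1)*154 = (7 + 10*1)*154 = (7 + 10)*154 = 17*154 = 2618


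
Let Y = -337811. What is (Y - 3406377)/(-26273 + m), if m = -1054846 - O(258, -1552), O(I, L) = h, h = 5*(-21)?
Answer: 1872094/540507 ≈ 3.4636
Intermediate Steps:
h = -105
O(I, L) = -105
m = -1054741 (m = -1054846 - 1*(-105) = -1054846 + 105 = -1054741)
(Y - 3406377)/(-26273 + m) = (-337811 - 3406377)/(-26273 - 1054741) = -3744188/(-1081014) = -3744188*(-1/1081014) = 1872094/540507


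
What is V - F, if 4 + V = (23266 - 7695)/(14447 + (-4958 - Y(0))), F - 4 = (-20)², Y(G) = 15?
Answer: -3849821/9474 ≈ -406.36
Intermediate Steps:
F = 404 (F = 4 + (-20)² = 4 + 400 = 404)
V = -22325/9474 (V = -4 + (23266 - 7695)/(14447 + (-4958 - 1*15)) = -4 + 15571/(14447 + (-4958 - 15)) = -4 + 15571/(14447 - 4973) = -4 + 15571/9474 = -22325/9474 ≈ -2.3564)
V - F = -22325/9474 - 1*404 = -22325/9474 - 404 = -3849821/9474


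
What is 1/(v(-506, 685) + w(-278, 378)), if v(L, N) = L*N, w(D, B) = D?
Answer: -1/346888 ≈ -2.8828e-6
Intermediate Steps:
1/(v(-506, 685) + w(-278, 378)) = 1/(-506*685 - 278) = 1/(-346610 - 278) = 1/(-346888) = -1/346888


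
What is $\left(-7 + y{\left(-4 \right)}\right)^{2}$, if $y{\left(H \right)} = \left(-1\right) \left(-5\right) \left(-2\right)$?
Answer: $289$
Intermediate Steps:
$y{\left(H \right)} = -10$ ($y{\left(H \right)} = 5 \left(-2\right) = -10$)
$\left(-7 + y{\left(-4 \right)}\right)^{2} = \left(-7 - 10\right)^{2} = \left(-17\right)^{2} = 289$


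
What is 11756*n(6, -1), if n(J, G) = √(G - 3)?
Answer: 23512*I ≈ 23512.0*I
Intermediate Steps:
n(J, G) = √(-3 + G)
11756*n(6, -1) = 11756*√(-3 - 1) = 11756*√(-4) = 11756*(2*I) = 23512*I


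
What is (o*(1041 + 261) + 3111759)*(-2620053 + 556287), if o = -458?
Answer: -5191285738338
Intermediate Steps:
(o*(1041 + 261) + 3111759)*(-2620053 + 556287) = (-458*(1041 + 261) + 3111759)*(-2620053 + 556287) = (-458*1302 + 3111759)*(-2063766) = (-596316 + 3111759)*(-2063766) = 2515443*(-2063766) = -5191285738338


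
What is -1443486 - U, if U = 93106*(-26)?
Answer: 977270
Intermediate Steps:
U = -2420756
-1443486 - U = -1443486 - 1*(-2420756) = -1443486 + 2420756 = 977270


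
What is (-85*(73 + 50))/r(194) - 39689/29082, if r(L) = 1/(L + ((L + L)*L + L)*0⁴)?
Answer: -58986187829/29082 ≈ -2.0283e+6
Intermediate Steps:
r(L) = 1/L (r(L) = 1/(L + ((2*L)*L + L)*0) = 1/(L + (2*L² + L)*0) = 1/(L + (L + 2*L²)*0) = 1/(L + 0) = 1/L)
(-85*(73 + 50))/r(194) - 39689/29082 = (-85*(73 + 50))/(1/194) - 39689/29082 = (-85*123)/(1/194) - 39689*1/29082 = -10455*194 - 39689/29082 = -2028270 - 39689/29082 = -58986187829/29082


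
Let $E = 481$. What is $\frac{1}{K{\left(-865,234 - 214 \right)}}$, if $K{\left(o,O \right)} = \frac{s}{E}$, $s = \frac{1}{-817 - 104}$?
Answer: $-443001$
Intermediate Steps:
$s = - \frac{1}{921}$ ($s = \frac{1}{-921} = - \frac{1}{921} \approx -0.0010858$)
$K{\left(o,O \right)} = - \frac{1}{443001}$ ($K{\left(o,O \right)} = - \frac{1}{921 \cdot 481} = \left(- \frac{1}{921}\right) \frac{1}{481} = - \frac{1}{443001}$)
$\frac{1}{K{\left(-865,234 - 214 \right)}} = \frac{1}{- \frac{1}{443001}} = -443001$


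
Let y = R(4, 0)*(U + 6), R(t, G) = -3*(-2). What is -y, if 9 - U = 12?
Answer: -18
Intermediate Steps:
U = -3 (U = 9 - 1*12 = 9 - 12 = -3)
R(t, G) = 6
y = 18 (y = 6*(-3 + 6) = 6*3 = 18)
-y = -1*18 = -18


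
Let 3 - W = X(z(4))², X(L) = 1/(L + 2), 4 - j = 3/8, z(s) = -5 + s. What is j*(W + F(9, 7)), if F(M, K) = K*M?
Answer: 1885/8 ≈ 235.63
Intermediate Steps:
j = 29/8 (j = 4 - 3/8 = 29/8 ≈ 3.6250)
X(L) = 1/(2 + L)
W = 2 (W = 3 - (1/(2 + (-5 + 4)))² = 3 - (1/(2 - 1))² = 3 - (1/1)² = 3 - 1*1² = 3 - 1*1 = 3 - 1 = 2)
j*(W + F(9, 7)) = 29*(2 + 7*9)/8 = 29*(2 + 63)/8 = (29/8)*65 = 1885/8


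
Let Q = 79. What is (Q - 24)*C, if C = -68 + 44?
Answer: -1320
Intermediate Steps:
C = -24
(Q - 24)*C = (79 - 24)*(-24) = 55*(-24) = -1320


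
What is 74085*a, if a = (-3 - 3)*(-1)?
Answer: 444510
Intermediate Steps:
a = 6 (a = -6*(-1) = 6)
74085*a = 74085*6 = 444510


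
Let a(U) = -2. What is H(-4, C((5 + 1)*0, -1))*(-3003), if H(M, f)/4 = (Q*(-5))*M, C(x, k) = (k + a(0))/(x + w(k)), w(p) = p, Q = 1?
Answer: -240240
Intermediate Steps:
C(x, k) = (-2 + k)/(k + x) (C(x, k) = (k - 2)/(x + k) = (-2 + k)/(k + x))
H(M, f) = -20*M (H(M, f) = 4*((1*(-5))*M) = 4*(-5*M) = -20*M)
H(-4, C((5 + 1)*0, -1))*(-3003) = -20*(-4)*(-3003) = 80*(-3003) = -240240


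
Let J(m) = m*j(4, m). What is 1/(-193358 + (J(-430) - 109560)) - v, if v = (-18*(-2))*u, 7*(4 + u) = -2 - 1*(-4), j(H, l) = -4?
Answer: 281921321/2108386 ≈ 133.71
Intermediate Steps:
u = -26/7 (u = -4 + (-2 - 1*(-4))/7 = -4 + (-2 + 4)/7 = -4 + (⅐)*2 = -4 + 2/7 = -26/7 ≈ -3.7143)
J(m) = -4*m (J(m) = m*(-4) = -4*m)
v = -936/7 (v = -18*(-2)*(-26/7) = 36*(-26/7) = -936/7 ≈ -133.71)
1/(-193358 + (J(-430) - 109560)) - v = 1/(-193358 + (-4*(-430) - 109560)) - 1*(-936/7) = 1/(-193358 + (1720 - 109560)) + 936/7 = 1/(-193358 - 107840) + 936/7 = 1/(-301198) + 936/7 = -1/301198 + 936/7 = 281921321/2108386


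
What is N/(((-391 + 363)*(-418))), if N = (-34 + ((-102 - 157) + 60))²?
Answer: 54289/11704 ≈ 4.6385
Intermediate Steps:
N = 54289 (N = (-34 + (-259 + 60))² = (-34 - 199)² = (-233)² = 54289)
N/(((-391 + 363)*(-418))) = 54289/(((-391 + 363)*(-418))) = 54289/((-28*(-418))) = 54289/11704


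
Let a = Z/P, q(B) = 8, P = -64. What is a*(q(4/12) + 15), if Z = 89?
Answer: -2047/64 ≈ -31.984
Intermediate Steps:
a = -89/64 (a = 89/(-64) = 89*(-1/64) = -89/64 ≈ -1.3906)
a*(q(4/12) + 15) = -89*(8 + 15)/64 = -89/64*23 = -2047/64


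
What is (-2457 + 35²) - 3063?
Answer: -4295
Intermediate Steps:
(-2457 + 35²) - 3063 = (-2457 + 1225) - 3063 = -1232 - 3063 = -4295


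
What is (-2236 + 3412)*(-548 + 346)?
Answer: -237552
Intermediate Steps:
(-2236 + 3412)*(-548 + 346) = 1176*(-202) = -237552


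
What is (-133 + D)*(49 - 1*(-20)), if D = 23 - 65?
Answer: -12075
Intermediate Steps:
D = -42
(-133 + D)*(49 - 1*(-20)) = (-133 - 42)*(49 - 1*(-20)) = -175*(49 + 20) = -175*69 = -12075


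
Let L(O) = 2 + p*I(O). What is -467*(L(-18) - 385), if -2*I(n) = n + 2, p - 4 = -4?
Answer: 178861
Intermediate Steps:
p = 0 (p = 4 - 4 = 0)
I(n) = -1 - n/2 (I(n) = -(n + 2)/2 = -(2 + n)/2 = -1 - n/2)
L(O) = 2 (L(O) = 2 + 0*(-1 - O/2) = 2 + 0 = 2)
-467*(L(-18) - 385) = -467*(2 - 385) = -467*(-383) = 178861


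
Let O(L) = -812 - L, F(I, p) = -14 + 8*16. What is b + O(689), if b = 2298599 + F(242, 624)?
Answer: 2297212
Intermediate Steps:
F(I, p) = 114 (F(I, p) = -14 + 128 = 114)
b = 2298713 (b = 2298599 + 114 = 2298713)
b + O(689) = 2298713 + (-812 - 1*689) = 2298713 + (-812 - 689) = 2298713 - 1501 = 2297212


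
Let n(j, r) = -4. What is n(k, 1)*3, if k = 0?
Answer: -12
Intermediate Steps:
n(k, 1)*3 = -4*3 = -12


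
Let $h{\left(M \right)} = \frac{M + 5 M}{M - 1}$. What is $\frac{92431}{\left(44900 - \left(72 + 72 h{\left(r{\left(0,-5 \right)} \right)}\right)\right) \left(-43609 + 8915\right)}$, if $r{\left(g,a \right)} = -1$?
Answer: $- \frac{92431}{1547768728} \approx -5.9719 \cdot 10^{-5}$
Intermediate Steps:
$h{\left(M \right)} = \frac{6 M}{-1 + M}$
$\frac{92431}{\left(44900 - \left(72 + 72 h{\left(r{\left(0,-5 \right)} \right)}\right)\right) \left(-43609 + 8915\right)} = \frac{92431}{\left(44900 - \left(72 + 72 \cdot 6 \left(-1\right) \frac{1}{-1 - 1}\right)\right) \left(-43609 + 8915\right)} = \frac{92431}{\left(44900 - \left(72 + 72 \cdot 6 \left(-1\right) \frac{1}{-2}\right)\right) \left(-34694\right)} = \frac{92431}{\left(44900 - \left(72 + 72 \cdot 6 \left(-1\right) \left(- \frac{1}{2}\right)\right)\right) \left(-34694\right)} = \frac{92431}{\left(44900 - 288\right) \left(-34694\right)} = \frac{92431}{44612 \left(-34694\right)} = \frac{92431}{-1547768728} = 92431 \left(- \frac{1}{1547768728}\right) = - \frac{92431}{1547768728}$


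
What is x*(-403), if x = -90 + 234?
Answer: -58032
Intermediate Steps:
x = 144
x*(-403) = 144*(-403) = -58032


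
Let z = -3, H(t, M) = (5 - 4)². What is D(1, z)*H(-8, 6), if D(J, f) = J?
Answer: 1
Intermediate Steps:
H(t, M) = 1 (H(t, M) = 1² = 1)
D(1, z)*H(-8, 6) = 1*1 = 1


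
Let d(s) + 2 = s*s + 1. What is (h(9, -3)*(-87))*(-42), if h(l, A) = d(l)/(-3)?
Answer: -97440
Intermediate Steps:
d(s) = -1 + s**2 (d(s) = -2 + (s*s + 1) = -2 + (s**2 + 1) = -2 + (1 + s**2) = -1 + s**2)
h(l, A) = 1/3 - l**2/3 (h(l, A) = (-1 + l**2)/(-3) = (-1 + l**2)*(-1/3) = 1/3 - l**2/3)
(h(9, -3)*(-87))*(-42) = ((1/3 - 1/3*9**2)*(-87))*(-42) = ((1/3 - 1/3*81)*(-87))*(-42) = ((1/3 - 27)*(-87))*(-42) = -80/3*(-87)*(-42) = 2320*(-42) = -97440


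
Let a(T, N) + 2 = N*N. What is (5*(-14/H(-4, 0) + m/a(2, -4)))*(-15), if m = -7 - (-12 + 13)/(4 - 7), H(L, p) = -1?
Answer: -7100/7 ≈ -1014.3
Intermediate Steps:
a(T, N) = -2 + N**2 (a(T, N) = -2 + N*N = -2 + N**2)
m = -20/3 (m = -7 - 1/(-3) = -7 - (-1)/3 = -7 - 1*(-1/3) = -7 + 1/3 = -20/3 ≈ -6.6667)
(5*(-14/H(-4, 0) + m/a(2, -4)))*(-15) = (5*(-14/(-1) - 20/(3*(-2 + (-4)**2))))*(-15) = (5*(-14*(-1) - 20/(3*(-2 + 16))))*(-15) = (5*(14 - 20/3/14))*(-15) = (5*(14 - 20/3*1/14))*(-15) = (5*(14 - 10/21))*(-15) = (5*(284/21))*(-15) = (1420/21)*(-15) = -7100/7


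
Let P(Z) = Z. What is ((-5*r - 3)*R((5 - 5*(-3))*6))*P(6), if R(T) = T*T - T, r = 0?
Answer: -257040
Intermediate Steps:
R(T) = T² - T
((-5*r - 3)*R((5 - 5*(-3))*6))*P(6) = ((-5*0 - 3)*(((5 - 5*(-3))*6)*(-1 + (5 - 5*(-3))*6)))*6 = ((0 - 3)*(((5 + 15)*6)*(-1 + (5 + 15)*6)))*6 = -3*20*6*(-1 + 20*6)*6 = -360*(-1 + 120)*6 = -360*119*6 = -3*14280*6 = -42840*6 = -257040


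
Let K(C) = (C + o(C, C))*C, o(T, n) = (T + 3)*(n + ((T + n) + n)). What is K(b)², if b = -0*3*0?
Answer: 0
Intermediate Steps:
o(T, n) = (3 + T)*(T + 3*n) (o(T, n) = (3 + T)*(n + (T + 2*n)) = (3 + T)*(T + 3*n))
b = 0 (b = -4*0*0 = 0*0 = 0)
K(C) = C*(4*C² + 13*C) (K(C) = (C + (C² + 3*C + 9*C + 3*C*C))*C = (C + (C² + 3*C + 9*C + 3*C²))*C = (C + (4*C² + 12*C))*C = (4*C² + 13*C)*C = C*(4*C² + 13*C))
K(b)² = (0²*(13 + 4*0))² = (0*(13 + 0))² = (0*13)² = 0² = 0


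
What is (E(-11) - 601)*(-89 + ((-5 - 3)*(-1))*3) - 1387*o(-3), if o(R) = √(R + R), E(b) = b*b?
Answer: 31200 - 1387*I*√6 ≈ 31200.0 - 3397.4*I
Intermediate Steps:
E(b) = b²
o(R) = √2*√R (o(R) = √(2*R) = √2*√R)
(E(-11) - 601)*(-89 + ((-5 - 3)*(-1))*3) - 1387*o(-3) = ((-11)² - 601)*(-89 + ((-5 - 3)*(-1))*3) - 1387*√2*√(-3) = (121 - 601)*(-89 - 8*(-1)*3) - 1387*√2*I*√3 = -480*(-89 + 8*3) - 1387*I*√6 = -480*(-89 + 24) - 1387*I*√6 = -480*(-65) - 1387*I*√6 = 31200 - 1387*I*√6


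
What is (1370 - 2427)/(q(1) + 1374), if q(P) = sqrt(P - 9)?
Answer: -726159/943942 + 1057*I*sqrt(2)/943942 ≈ -0.76928 + 0.0015836*I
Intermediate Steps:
q(P) = sqrt(-9 + P)
(1370 - 2427)/(q(1) + 1374) = (1370 - 2427)/(sqrt(-9 + 1) + 1374) = -1057/(sqrt(-8) + 1374) = -1057/(2*I*sqrt(2) + 1374) = -1057/(1374 + 2*I*sqrt(2))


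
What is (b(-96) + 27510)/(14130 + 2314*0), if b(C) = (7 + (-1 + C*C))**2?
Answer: 14178799/2355 ≈ 6020.7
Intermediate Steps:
b(C) = (6 + C**2)**2 (b(C) = (7 + (-1 + C**2))**2 = (6 + C**2)**2)
(b(-96) + 27510)/(14130 + 2314*0) = ((6 + (-96)**2)**2 + 27510)/(14130 + 2314*0) = ((6 + 9216)**2 + 27510)/(14130 + 0) = (9222**2 + 27510)/14130 = (85045284 + 27510)*(1/14130) = 85072794*(1/14130) = 14178799/2355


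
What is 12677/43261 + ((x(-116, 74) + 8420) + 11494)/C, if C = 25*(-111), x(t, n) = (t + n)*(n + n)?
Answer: -185803501/40016425 ≈ -4.6432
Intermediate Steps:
x(t, n) = 2*n*(n + t) (x(t, n) = (n + t)*(2*n) = 2*n*(n + t))
C = -2775
12677/43261 + ((x(-116, 74) + 8420) + 11494)/C = 12677/43261 + ((2*74*(74 - 116) + 8420) + 11494)/(-2775) = 12677*(1/43261) + ((2*74*(-42) + 8420) + 11494)*(-1/2775) = 12677/43261 + ((-6216 + 8420) + 11494)*(-1/2775) = 12677/43261 + (2204 + 11494)*(-1/2775) = 12677/43261 + 13698*(-1/2775) = 12677/43261 - 4566/925 = -185803501/40016425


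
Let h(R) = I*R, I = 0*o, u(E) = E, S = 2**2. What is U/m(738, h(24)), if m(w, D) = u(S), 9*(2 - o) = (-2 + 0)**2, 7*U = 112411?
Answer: 112411/28 ≈ 4014.7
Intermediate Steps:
U = 112411/7 (U = (1/7)*112411 = 112411/7 ≈ 16059.)
o = 14/9 (o = 2 - (-2 + 0)**2/9 = 2 - 1/9*(-2)**2 = 2 - 1/9*4 = 2 - 4/9 = 14/9 ≈ 1.5556)
S = 4
I = 0 (I = 0*(14/9) = 0)
h(R) = 0 (h(R) = 0*R = 0)
m(w, D) = 4
U/m(738, h(24)) = (112411/7)/4 = (112411/7)*(1/4) = 112411/28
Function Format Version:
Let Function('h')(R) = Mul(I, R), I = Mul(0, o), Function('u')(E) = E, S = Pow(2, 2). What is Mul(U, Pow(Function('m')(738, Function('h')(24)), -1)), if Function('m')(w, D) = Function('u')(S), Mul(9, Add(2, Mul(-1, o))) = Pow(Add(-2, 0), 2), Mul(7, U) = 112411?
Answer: Rational(112411, 28) ≈ 4014.7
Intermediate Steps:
U = Rational(112411, 7) (U = Mul(Rational(1, 7), 112411) = Rational(112411, 7) ≈ 16059.)
o = Rational(14, 9) (o = Add(2, Mul(Rational(-1, 9), Pow(Add(-2, 0), 2))) = Add(2, Mul(Rational(-1, 9), Pow(-2, 2))) = Add(2, Mul(Rational(-1, 9), 4)) = Add(2, Rational(-4, 9)) = Rational(14, 9) ≈ 1.5556)
S = 4
I = 0 (I = Mul(0, Rational(14, 9)) = 0)
Function('h')(R) = 0 (Function('h')(R) = Mul(0, R) = 0)
Function('m')(w, D) = 4
Mul(U, Pow(Function('m')(738, Function('h')(24)), -1)) = Mul(Rational(112411, 7), Pow(4, -1)) = Mul(Rational(112411, 7), Rational(1, 4)) = Rational(112411, 28)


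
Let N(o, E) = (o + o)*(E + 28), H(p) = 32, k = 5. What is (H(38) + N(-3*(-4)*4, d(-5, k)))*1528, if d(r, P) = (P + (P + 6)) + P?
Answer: 7236608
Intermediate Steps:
d(r, P) = 6 + 3*P (d(r, P) = (P + (6 + P)) + P = (6 + 2*P) + P = 6 + 3*P)
N(o, E) = 2*o*(28 + E) (N(o, E) = (2*o)*(28 + E) = 2*o*(28 + E))
(H(38) + N(-3*(-4)*4, d(-5, k)))*1528 = (32 + 2*(-3*(-4)*4)*(28 + (6 + 3*5)))*1528 = (32 + 2*(12*4)*(28 + (6 + 15)))*1528 = (32 + 2*48*(28 + 21))*1528 = (32 + 2*48*49)*1528 = (32 + 4704)*1528 = 4736*1528 = 7236608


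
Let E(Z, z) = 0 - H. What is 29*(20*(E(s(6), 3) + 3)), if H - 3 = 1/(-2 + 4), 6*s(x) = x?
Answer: -290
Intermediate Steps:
s(x) = x/6
H = 7/2 (H = 3 + 1/(-2 + 4) = 3 + 1/2 = 3 + ½ = 7/2 ≈ 3.5000)
E(Z, z) = -7/2 (E(Z, z) = 0 - 1*7/2 = 0 - 7/2 = -7/2)
29*(20*(E(s(6), 3) + 3)) = 29*(20*(-7/2 + 3)) = 29*(20*(-½)) = 29*(-10) = -290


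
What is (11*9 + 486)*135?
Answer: 78975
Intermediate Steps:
(11*9 + 486)*135 = (99 + 486)*135 = 585*135 = 78975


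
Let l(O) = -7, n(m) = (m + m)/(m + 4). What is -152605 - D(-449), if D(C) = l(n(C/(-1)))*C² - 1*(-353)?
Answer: 1258249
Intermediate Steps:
n(m) = 2*m/(4 + m) (n(m) = (2*m)/(4 + m) = 2*m/(4 + m))
D(C) = 353 - 7*C² (D(C) = -7*C² - 1*(-353) = -7*C² + 353 = 353 - 7*C²)
-152605 - D(-449) = -152605 - (353 - 7*(-449)²) = -152605 - (353 - 7*201601) = -152605 - (353 - 1411207) = -152605 - 1*(-1410854) = -152605 + 1410854 = 1258249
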